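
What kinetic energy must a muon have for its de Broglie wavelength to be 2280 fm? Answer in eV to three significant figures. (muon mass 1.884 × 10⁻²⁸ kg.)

KE = 1400 eV

p = h/λ = 6.626 × 10⁻³⁴ / 2.280 × 10⁻¹² = 2.906 × 10⁻²² kg·m/s.
KE = p²/(2m) = (2.906 × 10⁻²²)² / (2 × 1.884 × 10⁻²⁸) = 2.241 × 10⁻¹⁶ J = 1400 eV.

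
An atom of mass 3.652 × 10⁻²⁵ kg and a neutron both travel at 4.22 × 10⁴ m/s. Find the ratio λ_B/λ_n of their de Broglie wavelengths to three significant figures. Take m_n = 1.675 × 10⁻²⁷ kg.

λ_B/λ_n = 4.59 × 10⁻³

At fixed v, p = mv so λ = h/(mv) ∝ 1/m.
λ_B/λ_n = m_n/m_B = 1.675 × 10⁻²⁷/3.652 × 10⁻²⁵ = 4.59 × 10⁻³.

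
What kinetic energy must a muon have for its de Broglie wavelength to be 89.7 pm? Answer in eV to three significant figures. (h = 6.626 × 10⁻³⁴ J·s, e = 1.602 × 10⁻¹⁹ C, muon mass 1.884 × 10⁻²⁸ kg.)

p = h/λ = 6.626 × 10⁻³⁴ / 8.970 × 10⁻¹¹ = 7.387 × 10⁻²⁴ kg·m/s.
KE = p²/(2m) = (7.387 × 10⁻²⁴)² / (2 × 1.884 × 10⁻²⁸) = 1.448 × 10⁻¹⁹ J = 0.904 eV.

KE = 0.904 eV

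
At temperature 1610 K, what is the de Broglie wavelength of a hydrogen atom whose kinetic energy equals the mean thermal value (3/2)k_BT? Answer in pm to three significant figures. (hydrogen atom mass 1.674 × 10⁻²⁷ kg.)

λ = 62.7 pm

KE = (3/2)k_BT = 1.5 × 1.381 × 10⁻²³ × 1610 = 3.335 × 10⁻²⁰ J.
p = √(2mKE) = √(2 × 1.674 × 10⁻²⁷ × 3.335 × 10⁻²⁰) = 1.057 × 10⁻²³ kg·m/s.
λ = h/p = 6.27 × 10⁻¹¹ m = 62.7 pm.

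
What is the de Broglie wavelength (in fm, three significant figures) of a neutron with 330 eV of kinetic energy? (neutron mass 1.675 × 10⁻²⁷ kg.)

λ = 1570 fm

KE = 330 eV = 5.287 × 10⁻¹⁷ J.
p = √(2mKE) = √(2 × 1.675 × 10⁻²⁷ × 5.287 × 10⁻¹⁷) = 4.208 × 10⁻²² kg·m/s.
λ = h/p = 6.626 × 10⁻³⁴ / 4.208 × 10⁻²² = 1.57 × 10⁻¹² m = 1570 fm.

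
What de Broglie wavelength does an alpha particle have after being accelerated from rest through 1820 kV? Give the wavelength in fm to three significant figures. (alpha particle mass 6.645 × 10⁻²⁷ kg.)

KE = 2eV = 2 × 1.602 × 10⁻¹⁹ × 1.820 × 10⁶ = 5.831 × 10⁻¹³ J.
p = √(2mKE) = √(2 × 6.645 × 10⁻²⁷ × 5.831 × 10⁻¹³) = 8.803 × 10⁻²⁰ kg·m/s.
λ = h/p = 6.626 × 10⁻³⁴ / 8.803 × 10⁻²⁰ = 7.53 × 10⁻¹⁵ m = 7.53 fm.

λ = 7.53 fm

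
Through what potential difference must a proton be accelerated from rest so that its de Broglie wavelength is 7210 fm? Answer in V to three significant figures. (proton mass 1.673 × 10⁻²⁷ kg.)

p = h/λ = 6.626 × 10⁻³⁴ / 7.210 × 10⁻¹² = 9.190 × 10⁻²³ kg·m/s.
KE = p²/(2m) = 2.524 × 10⁻¹⁸ J.
V = KE/e = 2.524 × 10⁻¹⁸ / (1.602 × 10⁻¹⁹) = 15.8 V.

V = 15.8 V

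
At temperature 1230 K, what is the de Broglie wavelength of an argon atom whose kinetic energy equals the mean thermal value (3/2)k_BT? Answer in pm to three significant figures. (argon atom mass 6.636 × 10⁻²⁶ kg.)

KE = (3/2)k_BT = 1.5 × 1.381 × 10⁻²³ × 1230 = 2.548 × 10⁻²⁰ J.
p = √(2mKE) = √(2 × 6.636 × 10⁻²⁶ × 2.548 × 10⁻²⁰) = 5.815 × 10⁻²³ kg·m/s.
λ = h/p = 1.14 × 10⁻¹¹ m = 11.4 pm.

λ = 11.4 pm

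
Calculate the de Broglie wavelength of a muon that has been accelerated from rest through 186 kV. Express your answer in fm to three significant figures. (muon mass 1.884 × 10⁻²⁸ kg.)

KE = eV = 1.602 × 10⁻¹⁹ × 1.860 × 10⁵ = 2.980 × 10⁻¹⁴ J.
p = √(2mKE) = √(2 × 1.884 × 10⁻²⁸ × 2.980 × 10⁻¹⁴) = 3.351 × 10⁻²¹ kg·m/s.
λ = h/p = 6.626 × 10⁻³⁴ / 3.351 × 10⁻²¹ = 1.98 × 10⁻¹³ m = 198 fm.

λ = 198 fm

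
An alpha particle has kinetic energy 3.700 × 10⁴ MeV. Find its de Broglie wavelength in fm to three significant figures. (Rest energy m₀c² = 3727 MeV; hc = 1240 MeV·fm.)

Total energy E = KE + m₀c² = 3.700 × 10⁴ + 3727 = 40727 MeV.
(pc)² = E² − (m₀c²)² = (40727)² − (3727)² = 1.645 × 10⁹ MeV², so pc = 4.056 × 10⁴ MeV.
λ = hc/(pc) = 1240 MeV·fm / 4.056 × 10⁴ MeV = 0.0306 fm.

λ = 0.0306 fm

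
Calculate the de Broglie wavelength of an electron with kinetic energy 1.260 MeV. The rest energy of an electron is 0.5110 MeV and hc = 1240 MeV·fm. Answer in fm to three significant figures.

λ = 731 fm

Total energy E = KE + m₀c² = 1.260 + 0.5110 = 1.7710 MeV.
(pc)² = E² − (m₀c²)² = (1.7710)² − (0.5110)² = 2.875 MeV², so pc = 1.696 MeV.
λ = hc/(pc) = 1240 MeV·fm / 1.696 MeV = 731 fm.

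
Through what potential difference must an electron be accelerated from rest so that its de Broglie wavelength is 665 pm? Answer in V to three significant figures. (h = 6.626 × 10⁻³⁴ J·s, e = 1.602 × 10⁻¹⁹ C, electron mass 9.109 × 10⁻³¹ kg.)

p = h/λ = 6.626 × 10⁻³⁴ / 6.650 × 10⁻¹⁰ = 9.964 × 10⁻²⁵ kg·m/s.
KE = p²/(2m) = 5.450 × 10⁻¹⁹ J.
V = KE/e = 5.450 × 10⁻¹⁹ / (1.602 × 10⁻¹⁹) = 3.40 V.

V = 3.40 V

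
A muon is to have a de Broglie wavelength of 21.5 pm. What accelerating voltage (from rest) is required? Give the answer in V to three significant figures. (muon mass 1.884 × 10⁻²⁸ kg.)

p = h/λ = 6.626 × 10⁻³⁴ / 2.150 × 10⁻¹¹ = 3.082 × 10⁻²³ kg·m/s.
KE = p²/(2m) = 2.521 × 10⁻¹⁸ J.
V = KE/e = 2.521 × 10⁻¹⁸ / (1.602 × 10⁻¹⁹) = 15.7 V.

V = 15.7 V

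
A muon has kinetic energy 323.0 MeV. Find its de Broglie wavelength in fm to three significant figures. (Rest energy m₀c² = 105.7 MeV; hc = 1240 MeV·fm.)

Total energy E = KE + m₀c² = 323.0 + 105.7 = 428.7 MeV.
(pc)² = E² − (m₀c²)² = (428.7)² − (105.7)² = 1.726 × 10⁵ MeV², so pc = 415.5 MeV.
λ = hc/(pc) = 1240 MeV·fm / 415.5 MeV = 2.98 fm.

λ = 2.98 fm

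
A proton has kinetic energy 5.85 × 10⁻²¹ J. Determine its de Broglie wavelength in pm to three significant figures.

p = √(2mKE) = √(2 × 1.673 × 10⁻²⁷ × 5.850 × 10⁻²¹) = 4.424 × 10⁻²⁴ kg·m/s.
λ = h/p = 6.626 × 10⁻³⁴ / 4.424 × 10⁻²⁴ = 1.50 × 10⁻¹⁰ m = 150 pm.

λ = 150 pm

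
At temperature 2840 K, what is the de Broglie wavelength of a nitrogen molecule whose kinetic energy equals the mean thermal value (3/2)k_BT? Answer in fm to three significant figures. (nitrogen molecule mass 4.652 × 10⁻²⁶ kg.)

λ = 8960 fm

KE = (3/2)k_BT = 1.5 × 1.381 × 10⁻²³ × 2840 = 5.883 × 10⁻²⁰ J.
p = √(2mKE) = √(2 × 4.652 × 10⁻²⁶ × 5.883 × 10⁻²⁰) = 7.398 × 10⁻²³ kg·m/s.
λ = h/p = 8.96 × 10⁻¹² m = 8960 fm.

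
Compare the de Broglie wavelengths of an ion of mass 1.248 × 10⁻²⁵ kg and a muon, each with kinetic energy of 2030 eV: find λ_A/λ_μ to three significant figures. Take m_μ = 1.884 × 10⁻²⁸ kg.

At fixed KE, p = √(2mKE) so λ = h/p ∝ 1/√m.
λ_A/λ_μ = √(m_μ/m_A) = √(1.884 × 10⁻²⁸/1.248 × 10⁻²⁵) = √(1.510 × 10⁻³) = 0.0389.

λ_A/λ_μ = 0.0389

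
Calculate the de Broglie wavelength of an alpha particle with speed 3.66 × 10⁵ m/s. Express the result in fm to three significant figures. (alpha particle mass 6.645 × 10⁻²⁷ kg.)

λ = 272 fm

p = mv = 6.645 × 10⁻²⁷ × 3.66 × 10⁵ = 2.432 × 10⁻²¹ kg·m/s.
λ = h/p = 6.626 × 10⁻³⁴ / 2.432 × 10⁻²¹ = 2.72 × 10⁻¹³ m = 272 fm.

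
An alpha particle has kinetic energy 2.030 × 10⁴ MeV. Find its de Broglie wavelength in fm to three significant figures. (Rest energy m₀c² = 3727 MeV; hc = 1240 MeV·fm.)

Total energy E = KE + m₀c² = 2.030 × 10⁴ + 3727 = 24027 MeV.
(pc)² = E² − (m₀c²)² = (24027)² − (3727)² = 5.634 × 10⁸ MeV², so pc = 2.374 × 10⁴ MeV.
λ = hc/(pc) = 1240 MeV·fm / 2.374 × 10⁴ MeV = 0.0522 fm.

λ = 0.0522 fm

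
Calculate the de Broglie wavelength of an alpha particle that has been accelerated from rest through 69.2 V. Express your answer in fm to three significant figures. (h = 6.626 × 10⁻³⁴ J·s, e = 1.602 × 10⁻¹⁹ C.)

KE = 2eV = 2 × 1.602 × 10⁻¹⁹ × 69.20 = 2.217 × 10⁻¹⁷ J.
p = √(2mKE) = √(2 × 6.645 × 10⁻²⁷ × 2.217 × 10⁻¹⁷) = 5.428 × 10⁻²² kg·m/s.
λ = h/p = 6.626 × 10⁻³⁴ / 5.428 × 10⁻²² = 1.22 × 10⁻¹² m = 1220 fm.

λ = 1220 fm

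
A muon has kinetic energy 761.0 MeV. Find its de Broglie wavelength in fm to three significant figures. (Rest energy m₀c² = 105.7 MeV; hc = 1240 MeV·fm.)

Total energy E = KE + m₀c² = 761.0 + 105.7 = 866.7 MeV.
(pc)² = E² − (m₀c²)² = (866.7)² − (105.7)² = 7.400 × 10⁵ MeV², so pc = 860.2 MeV.
λ = hc/(pc) = 1240 MeV·fm / 860.2 MeV = 1.44 fm.

λ = 1.44 fm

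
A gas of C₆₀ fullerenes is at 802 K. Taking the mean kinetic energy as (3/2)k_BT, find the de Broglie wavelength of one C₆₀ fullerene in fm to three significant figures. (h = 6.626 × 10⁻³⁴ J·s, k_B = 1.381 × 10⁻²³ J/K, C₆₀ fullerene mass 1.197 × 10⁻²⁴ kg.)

KE = (3/2)k_BT = 1.5 × 1.381 × 10⁻²³ × 802 = 1.661 × 10⁻²⁰ J.
p = √(2mKE) = √(2 × 1.197 × 10⁻²⁴ × 1.661 × 10⁻²⁰) = 1.994 × 10⁻²² kg·m/s.
λ = h/p = 3.32 × 10⁻¹² m = 3320 fm.

λ = 3320 fm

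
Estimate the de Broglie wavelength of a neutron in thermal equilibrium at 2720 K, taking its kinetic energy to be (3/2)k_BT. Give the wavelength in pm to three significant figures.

λ = 48.2 pm

KE = (3/2)k_BT = 1.5 × 1.381 × 10⁻²³ × 2720 = 5.634 × 10⁻²⁰ J.
p = √(2mKE) = √(2 × 1.675 × 10⁻²⁷ × 5.634 × 10⁻²⁰) = 1.374 × 10⁻²³ kg·m/s.
λ = h/p = 4.82 × 10⁻¹¹ m = 48.2 pm.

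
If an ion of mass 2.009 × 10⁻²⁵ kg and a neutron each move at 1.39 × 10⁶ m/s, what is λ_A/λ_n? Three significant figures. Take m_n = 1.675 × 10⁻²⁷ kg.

λ_A/λ_n = 8.34 × 10⁻³

At fixed v, p = mv so λ = h/(mv) ∝ 1/m.
λ_A/λ_n = m_n/m_A = 1.675 × 10⁻²⁷/2.009 × 10⁻²⁵ = 8.34 × 10⁻³.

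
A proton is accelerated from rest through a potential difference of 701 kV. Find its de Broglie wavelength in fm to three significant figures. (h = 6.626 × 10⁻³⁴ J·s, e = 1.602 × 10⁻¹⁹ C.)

λ = 34.2 fm

KE = eV = 1.602 × 10⁻¹⁹ × 7.010 × 10⁵ = 1.123 × 10⁻¹³ J.
p = √(2mKE) = √(2 × 1.673 × 10⁻²⁷ × 1.123 × 10⁻¹³) = 1.938 × 10⁻²⁰ kg·m/s.
λ = h/p = 6.626 × 10⁻³⁴ / 1.938 × 10⁻²⁰ = 3.42 × 10⁻¹⁴ m = 34.2 fm.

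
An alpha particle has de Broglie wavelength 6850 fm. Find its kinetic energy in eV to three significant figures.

p = h/λ = 6.626 × 10⁻³⁴ / 6.850 × 10⁻¹² = 9.673 × 10⁻²³ kg·m/s.
KE = p²/(2m) = (9.673 × 10⁻²³)² / (2 × 6.645 × 10⁻²⁷) = 7.040 × 10⁻¹⁹ J = 4.39 eV.

KE = 4.39 eV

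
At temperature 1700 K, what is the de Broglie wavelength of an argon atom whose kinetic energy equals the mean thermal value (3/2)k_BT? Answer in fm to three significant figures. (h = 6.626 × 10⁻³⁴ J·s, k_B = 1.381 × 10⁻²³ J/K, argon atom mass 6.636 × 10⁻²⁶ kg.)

λ = 9690 fm

KE = (3/2)k_BT = 1.5 × 1.381 × 10⁻²³ × 1700 = 3.522 × 10⁻²⁰ J.
p = √(2mKE) = √(2 × 6.636 × 10⁻²⁶ × 3.522 × 10⁻²⁰) = 6.837 × 10⁻²³ kg·m/s.
λ = h/p = 9.69 × 10⁻¹² m = 9690 fm.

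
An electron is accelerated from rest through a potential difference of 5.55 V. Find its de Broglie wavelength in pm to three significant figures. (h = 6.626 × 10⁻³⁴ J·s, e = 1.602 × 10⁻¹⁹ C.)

λ = 521 pm

KE = eV = 1.602 × 10⁻¹⁹ × 5.550 = 8.891 × 10⁻¹⁹ J.
p = √(2mKE) = √(2 × 9.109 × 10⁻³¹ × 8.891 × 10⁻¹⁹) = 1.273 × 10⁻²⁴ kg·m/s.
λ = h/p = 6.626 × 10⁻³⁴ / 1.273 × 10⁻²⁴ = 5.21 × 10⁻¹⁰ m = 521 pm.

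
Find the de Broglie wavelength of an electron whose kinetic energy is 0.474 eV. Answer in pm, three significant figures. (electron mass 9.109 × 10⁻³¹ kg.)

KE = 0.474 eV = 7.593 × 10⁻²⁰ J.
p = √(2mKE) = √(2 × 9.109 × 10⁻³¹ × 7.593 × 10⁻²⁰) = 3.719 × 10⁻²⁵ kg·m/s.
λ = h/p = 6.626 × 10⁻³⁴ / 3.719 × 10⁻²⁵ = 1.78 × 10⁻⁹ m = 1780 pm.

λ = 1780 pm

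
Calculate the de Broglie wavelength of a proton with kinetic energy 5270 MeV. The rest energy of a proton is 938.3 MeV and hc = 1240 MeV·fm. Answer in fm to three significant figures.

λ = 0.202 fm

Total energy E = KE + m₀c² = 5270 + 938.3 = 6208.3 MeV.
(pc)² = E² − (m₀c²)² = (6208.3)² − (938.3)² = 3.766 × 10⁷ MeV², so pc = 6137 MeV.
λ = hc/(pc) = 1240 MeV·fm / 6137 MeV = 0.202 fm.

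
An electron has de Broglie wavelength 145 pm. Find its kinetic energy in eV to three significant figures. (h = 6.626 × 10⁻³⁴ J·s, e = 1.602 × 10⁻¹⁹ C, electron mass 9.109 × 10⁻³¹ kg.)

KE = 71.5 eV

p = h/λ = 6.626 × 10⁻³⁴ / 1.450 × 10⁻¹⁰ = 4.570 × 10⁻²⁴ kg·m/s.
KE = p²/(2m) = (4.570 × 10⁻²⁴)² / (2 × 9.109 × 10⁻³¹) = 1.146 × 10⁻¹⁷ J = 71.5 eV.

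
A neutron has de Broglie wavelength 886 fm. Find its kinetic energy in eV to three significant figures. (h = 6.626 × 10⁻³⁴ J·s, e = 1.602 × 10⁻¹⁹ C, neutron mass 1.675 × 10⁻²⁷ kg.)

KE = 1040 eV

p = h/λ = 6.626 × 10⁻³⁴ / 8.860 × 10⁻¹³ = 7.479 × 10⁻²² kg·m/s.
KE = p²/(2m) = (7.479 × 10⁻²²)² / (2 × 1.675 × 10⁻²⁷) = 1.670 × 10⁻¹⁶ J = 1040 eV.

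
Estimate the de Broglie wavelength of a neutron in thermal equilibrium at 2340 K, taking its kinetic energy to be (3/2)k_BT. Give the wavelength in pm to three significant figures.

KE = (3/2)k_BT = 1.5 × 1.381 × 10⁻²³ × 2340 = 4.847 × 10⁻²⁰ J.
p = √(2mKE) = √(2 × 1.675 × 10⁻²⁷ × 4.847 × 10⁻²⁰) = 1.274 × 10⁻²³ kg·m/s.
λ = h/p = 5.20 × 10⁻¹¹ m = 52.0 pm.

λ = 52.0 pm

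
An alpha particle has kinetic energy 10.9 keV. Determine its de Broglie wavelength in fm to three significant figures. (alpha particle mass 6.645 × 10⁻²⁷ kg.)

λ = 138 fm

KE = 10.9 keV = 1.746 × 10⁻¹⁵ J.
p = √(2mKE) = √(2 × 6.645 × 10⁻²⁷ × 1.746 × 10⁻¹⁵) = 4.817 × 10⁻²¹ kg·m/s.
λ = h/p = 6.626 × 10⁻³⁴ / 4.817 × 10⁻²¹ = 1.38 × 10⁻¹³ m = 138 fm.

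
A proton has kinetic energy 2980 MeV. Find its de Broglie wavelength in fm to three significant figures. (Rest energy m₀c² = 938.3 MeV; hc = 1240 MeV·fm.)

λ = 0.326 fm

Total energy E = KE + m₀c² = 2980 + 938.3 = 3918.3 MeV.
(pc)² = E² − (m₀c²)² = (3918.3)² − (938.3)² = 1.447 × 10⁷ MeV², so pc = 3804 MeV.
λ = hc/(pc) = 1240 MeV·fm / 3804 MeV = 0.326 fm.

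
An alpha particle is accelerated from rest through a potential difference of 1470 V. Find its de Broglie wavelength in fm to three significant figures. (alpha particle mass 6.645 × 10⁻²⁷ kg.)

KE = 2eV = 2 × 1.602 × 10⁻¹⁹ × 1470 = 4.710 × 10⁻¹⁶ J.
p = √(2mKE) = √(2 × 6.645 × 10⁻²⁷ × 4.710 × 10⁻¹⁶) = 2.502 × 10⁻²¹ kg·m/s.
λ = h/p = 6.626 × 10⁻³⁴ / 2.502 × 10⁻²¹ = 2.65 × 10⁻¹³ m = 265 fm.

λ = 265 fm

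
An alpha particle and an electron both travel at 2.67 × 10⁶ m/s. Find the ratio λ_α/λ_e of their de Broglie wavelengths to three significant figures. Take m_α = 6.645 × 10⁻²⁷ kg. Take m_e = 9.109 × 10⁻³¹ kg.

At fixed v, p = mv so λ = h/(mv) ∝ 1/m.
λ_α/λ_e = m_e/m_α = 9.109 × 10⁻³¹/6.645 × 10⁻²⁷ = 1.37 × 10⁻⁴.

λ_α/λ_e = 1.37 × 10⁻⁴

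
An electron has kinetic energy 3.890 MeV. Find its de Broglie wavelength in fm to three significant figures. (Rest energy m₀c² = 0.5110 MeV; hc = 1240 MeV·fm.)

λ = 284 fm

Total energy E = KE + m₀c² = 3.890 + 0.5110 = 4.4010 MeV.
(pc)² = E² − (m₀c²)² = (4.4010)² − (0.5110)² = 19.11 MeV², so pc = 4.371 MeV.
λ = hc/(pc) = 1240 MeV·fm / 4.371 MeV = 284 fm.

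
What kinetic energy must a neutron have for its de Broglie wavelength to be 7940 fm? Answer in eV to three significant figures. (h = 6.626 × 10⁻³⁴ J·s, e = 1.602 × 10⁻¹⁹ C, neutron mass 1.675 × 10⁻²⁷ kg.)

p = h/λ = 6.626 × 10⁻³⁴ / 7.940 × 10⁻¹² = 8.345 × 10⁻²³ kg·m/s.
KE = p²/(2m) = (8.345 × 10⁻²³)² / (2 × 1.675 × 10⁻²⁷) = 2.079 × 10⁻¹⁸ J = 13.0 eV.

KE = 13.0 eV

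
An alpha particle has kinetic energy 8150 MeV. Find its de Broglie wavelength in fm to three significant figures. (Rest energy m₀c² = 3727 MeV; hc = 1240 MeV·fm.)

Total energy E = KE + m₀c² = 8150 + 3727 = 11877 MeV.
(pc)² = E² − (m₀c²)² = (11877)² − (3727)² = 1.272 × 10⁸ MeV², so pc = 1.128 × 10⁴ MeV.
λ = hc/(pc) = 1240 MeV·fm / 1.128 × 10⁴ MeV = 0.110 fm.

λ = 0.110 fm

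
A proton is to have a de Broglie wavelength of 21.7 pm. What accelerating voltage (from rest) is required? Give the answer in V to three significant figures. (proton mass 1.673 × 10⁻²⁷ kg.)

V = 1.74 V

p = h/λ = 6.626 × 10⁻³⁴ / 2.170 × 10⁻¹¹ = 3.053 × 10⁻²³ kg·m/s.
KE = p²/(2m) = 2.786 × 10⁻¹⁹ J.
V = KE/e = 2.786 × 10⁻¹⁹ / (1.602 × 10⁻¹⁹) = 1.74 V.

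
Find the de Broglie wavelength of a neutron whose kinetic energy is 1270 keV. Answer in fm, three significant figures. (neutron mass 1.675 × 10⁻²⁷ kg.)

KE = 1270 keV = 2.035 × 10⁻¹³ J.
p = √(2mKE) = √(2 × 1.675 × 10⁻²⁷ × 2.035 × 10⁻¹³) = 2.611 × 10⁻²⁰ kg·m/s.
λ = h/p = 6.626 × 10⁻³⁴ / 2.611 × 10⁻²⁰ = 2.54 × 10⁻¹⁴ m = 25.4 fm.

λ = 25.4 fm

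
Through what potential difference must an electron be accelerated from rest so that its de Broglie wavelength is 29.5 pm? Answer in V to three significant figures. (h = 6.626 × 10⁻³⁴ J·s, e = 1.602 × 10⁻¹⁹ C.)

V = 1730 V

p = h/λ = 6.626 × 10⁻³⁴ / 2.950 × 10⁻¹¹ = 2.246 × 10⁻²³ kg·m/s.
KE = p²/(2m) = 2.769 × 10⁻¹⁶ J.
V = KE/e = 2.769 × 10⁻¹⁶ / (1.602 × 10⁻¹⁹) = 1730 V.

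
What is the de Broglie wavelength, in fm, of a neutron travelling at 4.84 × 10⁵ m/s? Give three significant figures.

λ = 817 fm

p = mv = 1.675 × 10⁻²⁷ × 4.84 × 10⁵ = 8.107 × 10⁻²² kg·m/s.
λ = h/p = 6.626 × 10⁻³⁴ / 8.107 × 10⁻²² = 8.17 × 10⁻¹³ m = 817 fm.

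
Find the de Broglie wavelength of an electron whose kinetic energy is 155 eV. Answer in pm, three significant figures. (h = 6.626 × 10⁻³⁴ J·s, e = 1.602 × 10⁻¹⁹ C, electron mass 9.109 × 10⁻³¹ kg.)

λ = 98.5 pm

KE = 155 eV = 2.483 × 10⁻¹⁷ J.
p = √(2mKE) = √(2 × 9.109 × 10⁻³¹ × 2.483 × 10⁻¹⁷) = 6.726 × 10⁻²⁴ kg·m/s.
λ = h/p = 6.626 × 10⁻³⁴ / 6.726 × 10⁻²⁴ = 9.85 × 10⁻¹¹ m = 98.5 pm.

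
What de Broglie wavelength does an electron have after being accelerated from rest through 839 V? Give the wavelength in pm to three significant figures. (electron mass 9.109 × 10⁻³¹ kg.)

KE = eV = 1.602 × 10⁻¹⁹ × 839.0 = 1.344 × 10⁻¹⁶ J.
p = √(2mKE) = √(2 × 9.109 × 10⁻³¹ × 1.344 × 10⁻¹⁶) = 1.565 × 10⁻²³ kg·m/s.
λ = h/p = 6.626 × 10⁻³⁴ / 1.565 × 10⁻²³ = 4.23 × 10⁻¹¹ m = 42.3 pm.

λ = 42.3 pm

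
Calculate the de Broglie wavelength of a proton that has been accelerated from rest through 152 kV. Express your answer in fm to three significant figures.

λ = 73.4 fm

KE = eV = 1.602 × 10⁻¹⁹ × 1.520 × 10⁵ = 2.435 × 10⁻¹⁴ J.
p = √(2mKE) = √(2 × 1.673 × 10⁻²⁷ × 2.435 × 10⁻¹⁴) = 9.026 × 10⁻²¹ kg·m/s.
λ = h/p = 6.626 × 10⁻³⁴ / 9.026 × 10⁻²¹ = 7.34 × 10⁻¹⁴ m = 73.4 fm.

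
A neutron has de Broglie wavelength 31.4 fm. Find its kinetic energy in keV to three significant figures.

KE = 830 keV

p = h/λ = 6.626 × 10⁻³⁴ / 3.140 × 10⁻¹⁴ = 2.110 × 10⁻²⁰ kg·m/s.
KE = p²/(2m) = (2.110 × 10⁻²⁰)² / (2 × 1.675 × 10⁻²⁷) = 1.329 × 10⁻¹³ J = 830 keV.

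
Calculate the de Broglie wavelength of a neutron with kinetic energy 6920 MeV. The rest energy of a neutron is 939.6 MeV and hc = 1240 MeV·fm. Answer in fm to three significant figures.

λ = 0.159 fm

Total energy E = KE + m₀c² = 6920 + 939.6 = 7859.6 MeV.
(pc)² = E² − (m₀c²)² = (7859.6)² − (939.6)² = 6.089 × 10⁷ MeV², so pc = 7803 MeV.
λ = hc/(pc) = 1240 MeV·fm / 7803 MeV = 0.159 fm.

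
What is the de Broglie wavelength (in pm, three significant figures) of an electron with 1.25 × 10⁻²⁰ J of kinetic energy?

λ = 4390 pm

p = √(2mKE) = √(2 × 9.109 × 10⁻³¹ × 1.250 × 10⁻²⁰) = 1.509 × 10⁻²⁵ kg·m/s.
λ = h/p = 6.626 × 10⁻³⁴ / 1.509 × 10⁻²⁵ = 4.39 × 10⁻⁹ m = 4390 pm.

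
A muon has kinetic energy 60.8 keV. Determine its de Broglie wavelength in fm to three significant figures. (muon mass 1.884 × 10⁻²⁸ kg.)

KE = 60.8 keV = 9.740 × 10⁻¹⁵ J.
p = √(2mKE) = √(2 × 1.884 × 10⁻²⁸ × 9.740 × 10⁻¹⁵) = 1.916 × 10⁻²¹ kg·m/s.
λ = h/p = 6.626 × 10⁻³⁴ / 1.916 × 10⁻²¹ = 3.46 × 10⁻¹³ m = 346 fm.

λ = 346 fm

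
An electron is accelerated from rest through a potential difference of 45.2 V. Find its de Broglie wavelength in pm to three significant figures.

λ = 182 pm

KE = eV = 1.602 × 10⁻¹⁹ × 45.20 = 7.241 × 10⁻¹⁸ J.
p = √(2mKE) = √(2 × 9.109 × 10⁻³¹ × 7.241 × 10⁻¹⁸) = 3.632 × 10⁻²⁴ kg·m/s.
λ = h/p = 6.626 × 10⁻³⁴ / 3.632 × 10⁻²⁴ = 1.82 × 10⁻¹⁰ m = 182 pm.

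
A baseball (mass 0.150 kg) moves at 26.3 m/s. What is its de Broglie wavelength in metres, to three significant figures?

λ = 1.68 × 10⁻³⁴ m

p = mv = 0.150 × 26.3 = 3.945 kg·m/s.
λ = h/p = 6.626 × 10⁻³⁴ / 3.945 = 1.68 × 10⁻³⁴ m.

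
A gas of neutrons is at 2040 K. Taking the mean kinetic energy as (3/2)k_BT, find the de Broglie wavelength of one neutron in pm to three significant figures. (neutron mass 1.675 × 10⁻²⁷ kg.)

λ = 55.7 pm

KE = (3/2)k_BT = 1.5 × 1.381 × 10⁻²³ × 2040 = 4.226 × 10⁻²⁰ J.
p = √(2mKE) = √(2 × 1.675 × 10⁻²⁷ × 4.226 × 10⁻²⁰) = 1.190 × 10⁻²³ kg·m/s.
λ = h/p = 5.57 × 10⁻¹¹ m = 55.7 pm.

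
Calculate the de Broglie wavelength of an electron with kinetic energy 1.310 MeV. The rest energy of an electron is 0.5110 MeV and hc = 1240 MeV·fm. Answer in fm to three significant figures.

Total energy E = KE + m₀c² = 1.310 + 0.5110 = 1.8210 MeV.
(pc)² = E² − (m₀c²)² = (1.8210)² − (0.5110)² = 3.055 MeV², so pc = 1.748 MeV.
λ = hc/(pc) = 1240 MeV·fm / 1.748 MeV = 709 fm.

λ = 709 fm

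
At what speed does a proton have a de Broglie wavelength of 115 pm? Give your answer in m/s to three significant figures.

p = h/λ = 6.626 × 10⁻³⁴ / 1.150 × 10⁻¹⁰ = 5.762 × 10⁻²⁴ kg·m/s.
v = p/m = 5.762 × 10⁻²⁴ / 1.673 × 10⁻²⁷ = 3.44 × 10³ m/s = 3440 m/s.

v = 3440 m/s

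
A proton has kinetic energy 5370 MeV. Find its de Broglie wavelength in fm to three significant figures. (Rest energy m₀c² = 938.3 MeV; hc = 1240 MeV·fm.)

λ = 0.199 fm

Total energy E = KE + m₀c² = 5370 + 938.3 = 6308.3 MeV.
(pc)² = E² − (m₀c²)² = (6308.3)² − (938.3)² = 3.891 × 10⁷ MeV², so pc = 6238 MeV.
λ = hc/(pc) = 1240 MeV·fm / 6238 MeV = 0.199 fm.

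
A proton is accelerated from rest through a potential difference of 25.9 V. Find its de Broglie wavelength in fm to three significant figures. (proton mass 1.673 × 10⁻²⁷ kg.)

λ = 5620 fm

KE = eV = 1.602 × 10⁻¹⁹ × 25.90 = 4.149 × 10⁻¹⁸ J.
p = √(2mKE) = √(2 × 1.673 × 10⁻²⁷ × 4.149 × 10⁻¹⁸) = 1.178 × 10⁻²² kg·m/s.
λ = h/p = 6.626 × 10⁻³⁴ / 1.178 × 10⁻²² = 5.62 × 10⁻¹² m = 5620 fm.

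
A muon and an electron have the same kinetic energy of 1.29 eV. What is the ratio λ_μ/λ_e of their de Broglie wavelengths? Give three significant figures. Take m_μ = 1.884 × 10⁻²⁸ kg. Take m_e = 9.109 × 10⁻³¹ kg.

At fixed KE, p = √(2mKE) so λ = h/p ∝ 1/√m.
λ_μ/λ_e = √(m_e/m_μ) = √(9.109 × 10⁻³¹/1.884 × 10⁻²⁸) = √(4.835 × 10⁻³) = 0.0695.

λ_μ/λ_e = 0.0695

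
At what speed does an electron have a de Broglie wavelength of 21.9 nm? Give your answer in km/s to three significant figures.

v = 33.2 km/s

p = h/λ = 6.626 × 10⁻³⁴ / 2.190 × 10⁻⁸ = 3.026 × 10⁻²⁶ kg·m/s.
v = p/m = 3.026 × 10⁻²⁶ / 9.109 × 10⁻³¹ = 3.32 × 10⁴ m/s = 33.2 km/s.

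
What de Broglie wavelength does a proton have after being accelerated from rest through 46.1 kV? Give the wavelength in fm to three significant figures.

λ = 133 fm

KE = eV = 1.602 × 10⁻¹⁹ × 4.610 × 10⁴ = 7.385 × 10⁻¹⁵ J.
p = √(2mKE) = √(2 × 1.673 × 10⁻²⁷ × 7.385 × 10⁻¹⁵) = 4.971 × 10⁻²¹ kg·m/s.
λ = h/p = 6.626 × 10⁻³⁴ / 4.971 × 10⁻²¹ = 1.33 × 10⁻¹³ m = 133 fm.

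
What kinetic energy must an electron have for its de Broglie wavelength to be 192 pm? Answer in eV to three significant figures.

KE = 40.8 eV

p = h/λ = 6.626 × 10⁻³⁴ / 1.920 × 10⁻¹⁰ = 3.451 × 10⁻²⁴ kg·m/s.
KE = p²/(2m) = (3.451 × 10⁻²⁴)² / (2 × 9.109 × 10⁻³¹) = 6.537 × 10⁻¹⁸ J = 40.8 eV.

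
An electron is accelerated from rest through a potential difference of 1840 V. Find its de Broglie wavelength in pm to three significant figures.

λ = 28.6 pm

KE = eV = 1.602 × 10⁻¹⁹ × 1840 = 2.948 × 10⁻¹⁶ J.
p = √(2mKE) = √(2 × 9.109 × 10⁻³¹ × 2.948 × 10⁻¹⁶) = 2.317 × 10⁻²³ kg·m/s.
λ = h/p = 6.626 × 10⁻³⁴ / 2.317 × 10⁻²³ = 2.86 × 10⁻¹¹ m = 28.6 pm.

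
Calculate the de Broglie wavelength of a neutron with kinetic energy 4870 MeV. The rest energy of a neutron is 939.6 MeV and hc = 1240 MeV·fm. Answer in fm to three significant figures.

λ = 0.216 fm

Total energy E = KE + m₀c² = 4870 + 939.6 = 5809.6 MeV.
(pc)² = E² − (m₀c²)² = (5809.6)² − (939.6)² = 3.287 × 10⁷ MeV², so pc = 5733 MeV.
λ = hc/(pc) = 1240 MeV·fm / 5733 MeV = 0.216 fm.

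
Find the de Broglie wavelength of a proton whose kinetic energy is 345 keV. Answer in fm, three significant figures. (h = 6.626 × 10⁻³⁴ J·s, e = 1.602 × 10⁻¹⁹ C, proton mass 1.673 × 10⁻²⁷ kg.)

KE = 345 keV = 5.527 × 10⁻¹⁴ J.
p = √(2mKE) = √(2 × 1.673 × 10⁻²⁷ × 5.527 × 10⁻¹⁴) = 1.360 × 10⁻²⁰ kg·m/s.
λ = h/p = 6.626 × 10⁻³⁴ / 1.360 × 10⁻²⁰ = 4.87 × 10⁻¹⁴ m = 48.7 fm.

λ = 48.7 fm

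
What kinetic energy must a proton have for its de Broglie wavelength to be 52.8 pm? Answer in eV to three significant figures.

p = h/λ = 6.626 × 10⁻³⁴ / 5.280 × 10⁻¹¹ = 1.255 × 10⁻²³ kg·m/s.
KE = p²/(2m) = (1.255 × 10⁻²³)² / (2 × 1.673 × 10⁻²⁷) = 4.707 × 10⁻²⁰ J = 0.294 eV.

KE = 0.294 eV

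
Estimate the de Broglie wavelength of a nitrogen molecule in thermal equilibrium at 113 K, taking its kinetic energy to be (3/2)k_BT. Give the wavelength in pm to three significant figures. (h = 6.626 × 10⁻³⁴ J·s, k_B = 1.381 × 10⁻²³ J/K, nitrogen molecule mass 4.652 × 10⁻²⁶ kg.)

KE = (3/2)k_BT = 1.5 × 1.381 × 10⁻²³ × 113 = 2.341 × 10⁻²¹ J.
p = √(2mKE) = √(2 × 4.652 × 10⁻²⁶ × 2.341 × 10⁻²¹) = 1.476 × 10⁻²³ kg·m/s.
λ = h/p = 4.49 × 10⁻¹¹ m = 44.9 pm.

λ = 44.9 pm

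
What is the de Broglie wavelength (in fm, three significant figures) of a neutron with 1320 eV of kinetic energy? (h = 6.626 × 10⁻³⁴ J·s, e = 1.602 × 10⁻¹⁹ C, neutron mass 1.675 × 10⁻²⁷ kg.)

KE = 1320 eV = 2.115 × 10⁻¹⁶ J.
p = √(2mKE) = √(2 × 1.675 × 10⁻²⁷ × 2.115 × 10⁻¹⁶) = 8.417 × 10⁻²² kg·m/s.
λ = h/p = 6.626 × 10⁻³⁴ / 8.417 × 10⁻²² = 7.87 × 10⁻¹³ m = 787 fm.

λ = 787 fm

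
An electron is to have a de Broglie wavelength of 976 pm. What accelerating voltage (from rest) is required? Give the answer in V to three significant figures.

V = 1.58 V

p = h/λ = 6.626 × 10⁻³⁴ / 9.760 × 10⁻¹⁰ = 6.789 × 10⁻²⁵ kg·m/s.
KE = p²/(2m) = 2.530 × 10⁻¹⁹ J.
V = KE/e = 2.530 × 10⁻¹⁹ / (1.602 × 10⁻¹⁹) = 1.58 V.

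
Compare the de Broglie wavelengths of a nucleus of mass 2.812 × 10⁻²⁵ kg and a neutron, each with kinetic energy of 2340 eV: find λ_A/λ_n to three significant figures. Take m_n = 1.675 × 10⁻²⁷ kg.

λ_A/λ_n = 0.0772

At fixed KE, p = √(2mKE) so λ = h/p ∝ 1/√m.
λ_A/λ_n = √(m_n/m_A) = √(1.675 × 10⁻²⁷/2.812 × 10⁻²⁵) = √(5.957 × 10⁻³) = 0.0772.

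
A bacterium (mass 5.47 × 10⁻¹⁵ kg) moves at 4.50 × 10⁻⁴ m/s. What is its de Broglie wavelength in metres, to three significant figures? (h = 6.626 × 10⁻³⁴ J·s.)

λ = 2.69 × 10⁻¹⁶ m

p = mv = 5.47 × 10⁻¹⁵ × 4.50 × 10⁻⁴ = 2.462 × 10⁻¹⁸ kg·m/s.
λ = h/p = 6.626 × 10⁻³⁴ / 2.462 × 10⁻¹⁸ = 2.69 × 10⁻¹⁶ m.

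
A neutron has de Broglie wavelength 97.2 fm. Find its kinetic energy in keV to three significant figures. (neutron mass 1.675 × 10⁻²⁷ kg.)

KE = 86.6 keV

p = h/λ = 6.626 × 10⁻³⁴ / 9.720 × 10⁻¹⁴ = 6.817 × 10⁻²¹ kg·m/s.
KE = p²/(2m) = (6.817 × 10⁻²¹)² / (2 × 1.675 × 10⁻²⁷) = 1.387 × 10⁻¹⁴ J = 86.6 keV.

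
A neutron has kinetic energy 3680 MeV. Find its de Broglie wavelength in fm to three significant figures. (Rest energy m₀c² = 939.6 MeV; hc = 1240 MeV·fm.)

Total energy E = KE + m₀c² = 3680 + 939.6 = 4619.6 MeV.
(pc)² = E² − (m₀c²)² = (4619.6)² − (939.6)² = 2.046 × 10⁷ MeV², so pc = 4523 MeV.
λ = hc/(pc) = 1240 MeV·fm / 4523 MeV = 0.274 fm.

λ = 0.274 fm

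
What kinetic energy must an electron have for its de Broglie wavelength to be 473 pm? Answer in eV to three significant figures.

p = h/λ = 6.626 × 10⁻³⁴ / 4.730 × 10⁻¹⁰ = 1.401 × 10⁻²⁴ kg·m/s.
KE = p²/(2m) = (1.401 × 10⁻²⁴)² / (2 × 9.109 × 10⁻³¹) = 1.077 × 10⁻¹⁸ J = 6.72 eV.

KE = 6.72 eV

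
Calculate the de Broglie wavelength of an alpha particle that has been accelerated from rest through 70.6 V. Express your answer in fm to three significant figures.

KE = 2eV = 2 × 1.602 × 10⁻¹⁹ × 70.60 = 2.262 × 10⁻¹⁷ J.
p = √(2mKE) = √(2 × 6.645 × 10⁻²⁷ × 2.262 × 10⁻¹⁷) = 5.483 × 10⁻²² kg·m/s.
λ = h/p = 6.626 × 10⁻³⁴ / 5.483 × 10⁻²² = 1.21 × 10⁻¹² m = 1210 fm.

λ = 1210 fm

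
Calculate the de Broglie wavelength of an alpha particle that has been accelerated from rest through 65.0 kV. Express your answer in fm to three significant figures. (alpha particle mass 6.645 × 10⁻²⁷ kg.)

λ = 39.8 fm

KE = 2eV = 2 × 1.602 × 10⁻¹⁹ × 6.500 × 10⁴ = 2.083 × 10⁻¹⁴ J.
p = √(2mKE) = √(2 × 6.645 × 10⁻²⁷ × 2.083 × 10⁻¹⁴) = 1.664 × 10⁻²⁰ kg·m/s.
λ = h/p = 6.626 × 10⁻³⁴ / 1.664 × 10⁻²⁰ = 3.98 × 10⁻¹⁴ m = 39.8 fm.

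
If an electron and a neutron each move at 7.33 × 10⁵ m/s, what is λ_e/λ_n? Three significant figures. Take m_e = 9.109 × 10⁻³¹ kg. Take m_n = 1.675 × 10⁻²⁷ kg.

At fixed v, p = mv so λ = h/(mv) ∝ 1/m.
λ_e/λ_n = m_n/m_e = 1.675 × 10⁻²⁷/9.109 × 10⁻³¹ = 1840.

λ_e/λ_n = 1840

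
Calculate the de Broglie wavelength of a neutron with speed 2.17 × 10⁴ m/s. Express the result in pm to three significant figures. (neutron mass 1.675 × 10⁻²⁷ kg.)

λ = 18.2 pm

p = mv = 1.675 × 10⁻²⁷ × 2.17 × 10⁴ = 3.635 × 10⁻²³ kg·m/s.
λ = h/p = 6.626 × 10⁻³⁴ / 3.635 × 10⁻²³ = 1.82 × 10⁻¹¹ m = 18.2 pm.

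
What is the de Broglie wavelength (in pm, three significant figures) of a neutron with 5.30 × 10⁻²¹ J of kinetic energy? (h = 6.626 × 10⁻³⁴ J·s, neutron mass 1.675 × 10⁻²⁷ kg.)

p = √(2mKE) = √(2 × 1.675 × 10⁻²⁷ × 5.300 × 10⁻²¹) = 4.214 × 10⁻²⁴ kg·m/s.
λ = h/p = 6.626 × 10⁻³⁴ / 4.214 × 10⁻²⁴ = 1.57 × 10⁻¹⁰ m = 157 pm.

λ = 157 pm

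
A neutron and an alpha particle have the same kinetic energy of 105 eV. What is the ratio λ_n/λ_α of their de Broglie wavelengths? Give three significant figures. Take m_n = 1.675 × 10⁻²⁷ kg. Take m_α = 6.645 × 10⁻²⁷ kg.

At fixed KE, p = √(2mKE) so λ = h/p ∝ 1/√m.
λ_n/λ_α = √(m_α/m_n) = √(6.645 × 10⁻²⁷/1.675 × 10⁻²⁷) = √(3.967) = 1.99.

λ_n/λ_α = 1.99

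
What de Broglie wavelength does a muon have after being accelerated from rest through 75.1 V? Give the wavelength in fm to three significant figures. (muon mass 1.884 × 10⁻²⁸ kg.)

KE = eV = 1.602 × 10⁻¹⁹ × 75.10 = 1.203 × 10⁻¹⁷ J.
p = √(2mKE) = √(2 × 1.884 × 10⁻²⁸ × 1.203 × 10⁻¹⁷) = 6.733 × 10⁻²³ kg·m/s.
λ = h/p = 6.626 × 10⁻³⁴ / 6.733 × 10⁻²³ = 9.84 × 10⁻¹² m = 9840 fm.

λ = 9840 fm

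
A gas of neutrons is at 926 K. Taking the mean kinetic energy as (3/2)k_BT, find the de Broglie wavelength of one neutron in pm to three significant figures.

KE = (3/2)k_BT = 1.5 × 1.381 × 10⁻²³ × 926 = 1.918 × 10⁻²⁰ J.
p = √(2mKE) = √(2 × 1.675 × 10⁻²⁷ × 1.918 × 10⁻²⁰) = 8.016 × 10⁻²⁴ kg·m/s.
λ = h/p = 8.27 × 10⁻¹¹ m = 82.7 pm.

λ = 82.7 pm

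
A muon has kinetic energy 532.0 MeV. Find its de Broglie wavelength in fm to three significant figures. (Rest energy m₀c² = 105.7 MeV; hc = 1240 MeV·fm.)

λ = 1.97 fm

Total energy E = KE + m₀c² = 532.0 + 105.7 = 637.7 MeV.
(pc)² = E² − (m₀c²)² = (637.7)² − (105.7)² = 3.955 × 10⁵ MeV², so pc = 628.9 MeV.
λ = hc/(pc) = 1240 MeV·fm / 628.9 MeV = 1.97 fm.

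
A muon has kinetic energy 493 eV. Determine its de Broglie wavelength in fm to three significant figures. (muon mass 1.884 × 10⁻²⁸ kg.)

λ = 3840 fm

KE = 493 eV = 7.898 × 10⁻¹⁷ J.
p = √(2mKE) = √(2 × 1.884 × 10⁻²⁸ × 7.898 × 10⁻¹⁷) = 1.725 × 10⁻²² kg·m/s.
λ = h/p = 6.626 × 10⁻³⁴ / 1.725 × 10⁻²² = 3.84 × 10⁻¹² m = 3840 fm.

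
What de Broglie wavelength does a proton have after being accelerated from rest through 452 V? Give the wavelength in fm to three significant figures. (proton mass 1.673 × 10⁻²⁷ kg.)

λ = 1350 fm

KE = eV = 1.602 × 10⁻¹⁹ × 452.0 = 7.241 × 10⁻¹⁷ J.
p = √(2mKE) = √(2 × 1.673 × 10⁻²⁷ × 7.241 × 10⁻¹⁷) = 4.922 × 10⁻²² kg·m/s.
λ = h/p = 6.626 × 10⁻³⁴ / 4.922 × 10⁻²² = 1.35 × 10⁻¹² m = 1350 fm.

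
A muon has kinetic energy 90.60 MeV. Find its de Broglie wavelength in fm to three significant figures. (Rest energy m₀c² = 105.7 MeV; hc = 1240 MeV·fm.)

Total energy E = KE + m₀c² = 90.60 + 105.7 = 196.30 MeV.
(pc)² = E² − (m₀c²)² = (196.30)² − (105.7)² = 2.736 × 10⁴ MeV², so pc = 165.4 MeV.
λ = hc/(pc) = 1240 MeV·fm / 165.4 MeV = 7.50 fm.

λ = 7.50 fm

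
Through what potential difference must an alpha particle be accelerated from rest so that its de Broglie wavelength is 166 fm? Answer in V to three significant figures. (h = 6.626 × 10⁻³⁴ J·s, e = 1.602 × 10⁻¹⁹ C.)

V = 3740 V

p = h/λ = 6.626 × 10⁻³⁴ / 1.660 × 10⁻¹³ = 3.992 × 10⁻²¹ kg·m/s.
KE = p²/(2m) = 1.199 × 10⁻¹⁵ J.
V = KE/2e = 1.199 × 10⁻¹⁵ / (2 × 1.602 × 10⁻¹⁹) = 3740 V.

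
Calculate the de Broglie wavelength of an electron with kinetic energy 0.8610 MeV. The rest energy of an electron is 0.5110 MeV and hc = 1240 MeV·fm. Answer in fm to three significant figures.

λ = 974 fm

Total energy E = KE + m₀c² = 0.8610 + 0.5110 = 1.3720 MeV.
(pc)² = E² − (m₀c²)² = (1.3720)² − (0.5110)² = 1.621 MeV², so pc = 1.273 MeV.
λ = hc/(pc) = 1240 MeV·fm / 1.273 MeV = 974 fm.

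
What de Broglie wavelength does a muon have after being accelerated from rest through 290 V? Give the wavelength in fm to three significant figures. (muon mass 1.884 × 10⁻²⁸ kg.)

λ = 5010 fm

KE = eV = 1.602 × 10⁻¹⁹ × 290.0 = 4.646 × 10⁻¹⁷ J.
p = √(2mKE) = √(2 × 1.884 × 10⁻²⁸ × 4.646 × 10⁻¹⁷) = 1.323 × 10⁻²² kg·m/s.
λ = h/p = 6.626 × 10⁻³⁴ / 1.323 × 10⁻²² = 5.01 × 10⁻¹² m = 5010 fm.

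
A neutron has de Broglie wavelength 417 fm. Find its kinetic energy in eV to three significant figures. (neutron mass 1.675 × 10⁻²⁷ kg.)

KE = 4700 eV

p = h/λ = 6.626 × 10⁻³⁴ / 4.170 × 10⁻¹³ = 1.589 × 10⁻²¹ kg·m/s.
KE = p²/(2m) = (1.589 × 10⁻²¹)² / (2 × 1.675 × 10⁻²⁷) = 7.537 × 10⁻¹⁶ J = 4700 eV.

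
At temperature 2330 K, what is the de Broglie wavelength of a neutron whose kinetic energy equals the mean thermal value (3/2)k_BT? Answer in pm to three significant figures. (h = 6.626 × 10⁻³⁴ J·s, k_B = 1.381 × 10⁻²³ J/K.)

KE = (3/2)k_BT = 1.5 × 1.381 × 10⁻²³ × 2330 = 4.827 × 10⁻²⁰ J.
p = √(2mKE) = √(2 × 1.675 × 10⁻²⁷ × 4.827 × 10⁻²⁰) = 1.272 × 10⁻²³ kg·m/s.
λ = h/p = 5.21 × 10⁻¹¹ m = 52.1 pm.

λ = 52.1 pm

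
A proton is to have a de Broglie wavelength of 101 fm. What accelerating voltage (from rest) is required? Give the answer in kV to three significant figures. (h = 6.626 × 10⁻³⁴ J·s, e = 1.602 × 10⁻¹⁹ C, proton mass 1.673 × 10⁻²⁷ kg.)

V = 80.3 kV

p = h/λ = 6.626 × 10⁻³⁴ / 1.010 × 10⁻¹³ = 6.560 × 10⁻²¹ kg·m/s.
KE = p²/(2m) = 1.286 × 10⁻¹⁴ J.
V = KE/e = 1.286 × 10⁻¹⁴ / (1.602 × 10⁻¹⁹) = 80.3 kV.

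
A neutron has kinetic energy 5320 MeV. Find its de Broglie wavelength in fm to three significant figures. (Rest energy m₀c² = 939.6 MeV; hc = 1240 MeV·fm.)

Total energy E = KE + m₀c² = 5320 + 939.6 = 6259.6 MeV.
(pc)² = E² − (m₀c²)² = (6259.6)² − (939.6)² = 3.830 × 10⁷ MeV², so pc = 6189 MeV.
λ = hc/(pc) = 1240 MeV·fm / 6189 MeV = 0.200 fm.

λ = 0.200 fm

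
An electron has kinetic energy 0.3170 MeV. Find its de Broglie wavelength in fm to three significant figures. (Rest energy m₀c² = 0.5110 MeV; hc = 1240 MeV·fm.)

Total energy E = KE + m₀c² = 0.3170 + 0.5110 = 0.8280 MeV.
(pc)² = E² − (m₀c²)² = (0.8280)² − (0.5110)² = 0.4245 MeV², so pc = 0.6515 MeV.
λ = hc/(pc) = 1240 MeV·fm / 0.6515 MeV = 1900 fm.

λ = 1900 fm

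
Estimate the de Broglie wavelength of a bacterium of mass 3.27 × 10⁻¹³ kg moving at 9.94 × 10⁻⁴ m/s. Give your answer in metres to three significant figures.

λ = 2.04 × 10⁻¹⁸ m

p = mv = 3.27 × 10⁻¹³ × 9.94 × 10⁻⁴ = 3.250 × 10⁻¹⁶ kg·m/s.
λ = h/p = 6.626 × 10⁻³⁴ / 3.250 × 10⁻¹⁶ = 2.04 × 10⁻¹⁸ m.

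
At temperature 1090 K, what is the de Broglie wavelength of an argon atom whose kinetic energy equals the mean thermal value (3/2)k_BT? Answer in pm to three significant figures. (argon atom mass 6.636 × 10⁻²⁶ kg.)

λ = 12.1 pm

KE = (3/2)k_BT = 1.5 × 1.381 × 10⁻²³ × 1090 = 2.258 × 10⁻²⁰ J.
p = √(2mKE) = √(2 × 6.636 × 10⁻²⁶ × 2.258 × 10⁻²⁰) = 5.474 × 10⁻²³ kg·m/s.
λ = h/p = 1.21 × 10⁻¹¹ m = 12.1 pm.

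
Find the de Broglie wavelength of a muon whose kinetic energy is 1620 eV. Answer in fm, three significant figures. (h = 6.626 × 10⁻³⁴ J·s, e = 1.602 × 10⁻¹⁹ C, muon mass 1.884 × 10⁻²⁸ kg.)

λ = 2120 fm

KE = 1620 eV = 2.595 × 10⁻¹⁶ J.
p = √(2mKE) = √(2 × 1.884 × 10⁻²⁸ × 2.595 × 10⁻¹⁶) = 3.127 × 10⁻²² kg·m/s.
λ = h/p = 6.626 × 10⁻³⁴ / 3.127 × 10⁻²² = 2.12 × 10⁻¹² m = 2120 fm.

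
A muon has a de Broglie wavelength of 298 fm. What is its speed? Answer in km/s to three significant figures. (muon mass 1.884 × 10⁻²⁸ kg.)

v = 1.18 × 10⁴ km/s

p = h/λ = 6.626 × 10⁻³⁴ / 2.980 × 10⁻¹³ = 2.223 × 10⁻²¹ kg·m/s.
v = p/m = 2.223 × 10⁻²¹ / 1.884 × 10⁻²⁸ = 1.18 × 10⁷ m/s = 1.18 × 10⁴ km/s.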